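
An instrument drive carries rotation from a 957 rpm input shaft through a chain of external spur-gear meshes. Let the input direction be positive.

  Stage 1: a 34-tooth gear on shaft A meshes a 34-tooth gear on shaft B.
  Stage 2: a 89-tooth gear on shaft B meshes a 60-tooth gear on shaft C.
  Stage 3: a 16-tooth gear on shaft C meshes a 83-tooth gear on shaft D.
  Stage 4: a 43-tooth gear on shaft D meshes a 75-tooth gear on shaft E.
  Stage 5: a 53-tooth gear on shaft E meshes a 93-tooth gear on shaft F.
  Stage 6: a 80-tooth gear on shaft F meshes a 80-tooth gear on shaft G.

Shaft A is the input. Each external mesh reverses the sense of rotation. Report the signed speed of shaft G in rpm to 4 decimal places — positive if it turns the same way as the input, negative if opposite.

+89.4114 rpm (same as input, |ω| = 89.4114 rpm)

Stage 1 [34T→34T]: ω = 957.0000×34/34 = 957.0000 rpm, dir flips to −; running = −957.0000
Stage 2 [89T→60T]: ω = 957.0000×89/60 = 1419.5500 rpm, dir flips to +; running = +1419.5500
Stage 3 [16T→83T]: ω = 1419.5500×16/83 = 273.6482 rpm, dir flips to −; running = −273.6482
Stage 4 [43T→75T]: ω = 273.6482×43/75 = 156.8916 rpm, dir flips to +; running = +156.8916
Stage 5 [53T→93T]: ω = 156.8916×53/93 = 89.4114 rpm, dir flips to −; running = −89.4114
Stage 6 [80T→80T]: ω = 89.4114×80/80 = 89.4114 rpm, dir flips to +; running = +89.4114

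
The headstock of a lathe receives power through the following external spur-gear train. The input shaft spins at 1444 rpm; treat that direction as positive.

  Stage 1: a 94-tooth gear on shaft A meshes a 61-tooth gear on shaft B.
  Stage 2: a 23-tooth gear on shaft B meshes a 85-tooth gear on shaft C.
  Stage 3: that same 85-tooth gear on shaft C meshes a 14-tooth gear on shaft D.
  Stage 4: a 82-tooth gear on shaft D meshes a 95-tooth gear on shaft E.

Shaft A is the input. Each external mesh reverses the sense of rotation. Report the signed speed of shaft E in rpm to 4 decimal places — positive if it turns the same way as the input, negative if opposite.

+3155.4061 rpm (same as input, |ω| = 3155.4061 rpm)

Stage 1 [94T→61T]: ω = 1444.0000×94/61 = 2225.1803 rpm, dir flips to −; running = −2225.1803
Stage 2 [23T→85T]: ω = 2225.1803×23/85 = 602.1076 rpm, dir flips to +; running = +602.1076
Stage 3 [85T→14T]: ω = 602.1076×85/14 = 3655.6534 rpm, dir flips to −; running = −3655.6534
Stage 4 [82T→95T]: ω = 3655.6534×82/95 = 3155.4061 rpm, dir flips to +; running = +3155.4061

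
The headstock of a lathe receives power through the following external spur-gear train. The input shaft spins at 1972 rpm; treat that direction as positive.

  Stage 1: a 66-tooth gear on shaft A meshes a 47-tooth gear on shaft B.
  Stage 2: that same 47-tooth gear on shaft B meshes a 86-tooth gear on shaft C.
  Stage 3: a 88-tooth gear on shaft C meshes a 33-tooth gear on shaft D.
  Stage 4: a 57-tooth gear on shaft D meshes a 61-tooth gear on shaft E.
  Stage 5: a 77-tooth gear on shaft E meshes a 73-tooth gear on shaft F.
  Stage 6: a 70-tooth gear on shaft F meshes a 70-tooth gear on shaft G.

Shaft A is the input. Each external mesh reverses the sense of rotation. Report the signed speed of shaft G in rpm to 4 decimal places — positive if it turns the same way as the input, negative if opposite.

+3977.7182 rpm (same as input, |ω| = 3977.7182 rpm)

Stage 1 [66T→47T]: ω = 1972.0000×66/47 = 2769.1915 rpm, dir flips to −; running = −2769.1915
Stage 2 [47T→86T]: ω = 2769.1915×47/86 = 1513.3953 rpm, dir flips to +; running = +1513.3953
Stage 3 [88T→33T]: ω = 1513.3953×88/33 = 4035.7209 rpm, dir flips to −; running = −4035.7209
Stage 4 [57T→61T]: ω = 4035.7209×57/61 = 3771.0835 rpm, dir flips to +; running = +3771.0835
Stage 5 [77T→73T]: ω = 3771.0835×77/73 = 3977.7182 rpm, dir flips to −; running = −3977.7182
Stage 6 [70T→70T]: ω = 3977.7182×70/70 = 3977.7182 rpm, dir flips to +; running = +3977.7182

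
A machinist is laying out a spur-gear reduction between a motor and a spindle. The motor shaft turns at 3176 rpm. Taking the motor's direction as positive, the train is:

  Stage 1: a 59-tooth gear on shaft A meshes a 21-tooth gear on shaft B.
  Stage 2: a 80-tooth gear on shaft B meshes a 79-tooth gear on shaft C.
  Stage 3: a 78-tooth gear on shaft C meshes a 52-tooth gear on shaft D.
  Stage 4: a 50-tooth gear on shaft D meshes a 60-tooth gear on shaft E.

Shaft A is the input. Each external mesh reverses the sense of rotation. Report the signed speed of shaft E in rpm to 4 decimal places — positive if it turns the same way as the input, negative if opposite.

Stage 1 [59T→21T]: ω = 3176.0000×59/21 = 8923.0476 rpm, dir flips to −; running = −8923.0476
Stage 2 [80T→79T]: ω = 8923.0476×80/79 = 9035.9976 rpm, dir flips to +; running = +9035.9976
Stage 3 [78T→52T]: ω = 9035.9976×78/52 = 13553.9964 rpm, dir flips to −; running = −13553.9964
Stage 4 [50T→60T]: ω = 13553.9964×50/60 = 11294.9970 rpm, dir flips to +; running = +11294.9970

+11294.9970 rpm (same as input, |ω| = 11294.9970 rpm)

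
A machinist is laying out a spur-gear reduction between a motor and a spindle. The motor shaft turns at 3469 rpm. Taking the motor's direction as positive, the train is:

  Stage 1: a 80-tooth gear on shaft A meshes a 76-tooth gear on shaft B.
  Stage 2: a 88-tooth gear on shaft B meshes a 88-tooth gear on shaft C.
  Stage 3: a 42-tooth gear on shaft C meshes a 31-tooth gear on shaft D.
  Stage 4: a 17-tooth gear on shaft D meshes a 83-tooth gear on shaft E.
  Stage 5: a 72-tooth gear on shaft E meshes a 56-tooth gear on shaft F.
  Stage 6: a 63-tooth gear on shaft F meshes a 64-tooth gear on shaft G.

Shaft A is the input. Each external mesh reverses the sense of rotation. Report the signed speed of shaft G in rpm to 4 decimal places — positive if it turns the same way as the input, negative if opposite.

+1282.4610 rpm (same as input, |ω| = 1282.4610 rpm)

Stage 1 [80T→76T]: ω = 3469.0000×80/76 = 3651.5789 rpm, dir flips to −; running = −3651.5789
Stage 2 [88T→88T]: ω = 3651.5789×88/88 = 3651.5789 rpm, dir flips to +; running = +3651.5789
Stage 3 [42T→31T]: ω = 3651.5789×42/31 = 4947.3005 rpm, dir flips to −; running = −4947.3005
Stage 4 [17T→83T]: ω = 4947.3005×17/83 = 1013.3025 rpm, dir flips to +; running = +1013.3025
Stage 5 [72T→56T]: ω = 1013.3025×72/56 = 1302.8175 rpm, dir flips to −; running = −1302.8175
Stage 6 [63T→64T]: ω = 1302.8175×63/64 = 1282.4610 rpm, dir flips to +; running = +1282.4610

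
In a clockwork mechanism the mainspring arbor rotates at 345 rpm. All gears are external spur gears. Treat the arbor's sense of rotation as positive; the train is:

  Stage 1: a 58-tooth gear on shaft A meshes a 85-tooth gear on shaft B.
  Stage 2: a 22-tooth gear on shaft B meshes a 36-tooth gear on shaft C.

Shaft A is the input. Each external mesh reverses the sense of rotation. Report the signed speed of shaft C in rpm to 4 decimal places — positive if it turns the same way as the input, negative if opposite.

+143.8627 rpm (same as input, |ω| = 143.8627 rpm)

Stage 1 [58T→85T]: ω = 345.0000×58/85 = 235.4118 rpm, dir flips to −; running = −235.4118
Stage 2 [22T→36T]: ω = 235.4118×22/36 = 143.8627 rpm, dir flips to +; running = +143.8627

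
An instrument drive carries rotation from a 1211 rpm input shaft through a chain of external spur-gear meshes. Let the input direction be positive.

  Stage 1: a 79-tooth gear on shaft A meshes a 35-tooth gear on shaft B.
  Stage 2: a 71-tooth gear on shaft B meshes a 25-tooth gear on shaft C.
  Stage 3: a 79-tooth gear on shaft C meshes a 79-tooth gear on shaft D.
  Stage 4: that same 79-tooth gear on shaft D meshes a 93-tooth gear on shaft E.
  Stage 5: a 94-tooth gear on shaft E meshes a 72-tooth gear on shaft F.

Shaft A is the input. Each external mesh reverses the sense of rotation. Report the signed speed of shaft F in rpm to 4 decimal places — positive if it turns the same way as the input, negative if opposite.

-8609.1650 rpm (opposite to input, |ω| = 8609.1650 rpm)

Stage 1 [79T→35T]: ω = 1211.0000×79/35 = 2733.4000 rpm, dir flips to −; running = −2733.4000
Stage 2 [71T→25T]: ω = 2733.4000×71/25 = 7762.8560 rpm, dir flips to +; running = +7762.8560
Stage 3 [79T→79T]: ω = 7762.8560×79/79 = 7762.8560 rpm, dir flips to −; running = −7762.8560
Stage 4 [79T→93T]: ω = 7762.8560×79/93 = 6594.2540 rpm, dir flips to +; running = +6594.2540
Stage 5 [94T→72T]: ω = 6594.2540×94/72 = 8609.1650 rpm, dir flips to −; running = −8609.1650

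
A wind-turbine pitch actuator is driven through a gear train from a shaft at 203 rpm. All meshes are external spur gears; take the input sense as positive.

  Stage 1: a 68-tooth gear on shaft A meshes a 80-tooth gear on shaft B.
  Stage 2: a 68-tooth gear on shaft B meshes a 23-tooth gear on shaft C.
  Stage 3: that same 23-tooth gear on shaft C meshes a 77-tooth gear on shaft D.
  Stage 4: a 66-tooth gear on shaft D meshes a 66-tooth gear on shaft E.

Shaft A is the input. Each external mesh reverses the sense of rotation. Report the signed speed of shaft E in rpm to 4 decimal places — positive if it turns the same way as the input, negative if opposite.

+152.3818 rpm (same as input, |ω| = 152.3818 rpm)

Stage 1 [68T→80T]: ω = 203.0000×68/80 = 172.5500 rpm, dir flips to −; running = −172.5500
Stage 2 [68T→23T]: ω = 172.5500×68/23 = 510.1478 rpm, dir flips to +; running = +510.1478
Stage 3 [23T→77T]: ω = 510.1478×23/77 = 152.3818 rpm, dir flips to −; running = −152.3818
Stage 4 [66T→66T]: ω = 152.3818×66/66 = 152.3818 rpm, dir flips to +; running = +152.3818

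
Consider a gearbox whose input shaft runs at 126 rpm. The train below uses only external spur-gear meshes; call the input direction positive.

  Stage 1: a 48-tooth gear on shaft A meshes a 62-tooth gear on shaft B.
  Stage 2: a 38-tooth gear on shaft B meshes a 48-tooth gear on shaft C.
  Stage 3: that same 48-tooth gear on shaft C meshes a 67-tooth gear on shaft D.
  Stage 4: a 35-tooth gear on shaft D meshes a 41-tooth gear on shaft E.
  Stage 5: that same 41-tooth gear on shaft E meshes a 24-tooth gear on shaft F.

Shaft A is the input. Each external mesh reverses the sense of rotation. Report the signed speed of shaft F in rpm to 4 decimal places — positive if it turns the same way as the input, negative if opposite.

-80.6837 rpm (opposite to input, |ω| = 80.6837 rpm)

Stage 1 [48T→62T]: ω = 126.0000×48/62 = 97.5484 rpm, dir flips to −; running = −97.5484
Stage 2 [38T→48T]: ω = 97.5484×38/48 = 77.2258 rpm, dir flips to +; running = +77.2258
Stage 3 [48T→67T]: ω = 77.2258×48/67 = 55.3260 rpm, dir flips to −; running = −55.3260
Stage 4 [35T→41T]: ω = 55.3260×35/41 = 47.2295 rpm, dir flips to +; running = +47.2295
Stage 5 [41T→24T]: ω = 47.2295×41/24 = 80.6837 rpm, dir flips to −; running = −80.6837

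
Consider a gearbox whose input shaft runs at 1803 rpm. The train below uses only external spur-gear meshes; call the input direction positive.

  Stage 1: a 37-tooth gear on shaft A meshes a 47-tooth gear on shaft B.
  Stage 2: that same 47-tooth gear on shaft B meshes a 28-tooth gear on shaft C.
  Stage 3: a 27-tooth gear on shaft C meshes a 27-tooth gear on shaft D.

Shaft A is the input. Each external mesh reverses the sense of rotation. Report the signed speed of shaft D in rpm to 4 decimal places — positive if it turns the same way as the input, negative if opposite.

-2382.5357 rpm (opposite to input, |ω| = 2382.5357 rpm)

Stage 1 [37T→47T]: ω = 1803.0000×37/47 = 1419.3830 rpm, dir flips to −; running = −1419.3830
Stage 2 [47T→28T]: ω = 1419.3830×47/28 = 2382.5357 rpm, dir flips to +; running = +2382.5357
Stage 3 [27T→27T]: ω = 2382.5357×27/27 = 2382.5357 rpm, dir flips to −; running = −2382.5357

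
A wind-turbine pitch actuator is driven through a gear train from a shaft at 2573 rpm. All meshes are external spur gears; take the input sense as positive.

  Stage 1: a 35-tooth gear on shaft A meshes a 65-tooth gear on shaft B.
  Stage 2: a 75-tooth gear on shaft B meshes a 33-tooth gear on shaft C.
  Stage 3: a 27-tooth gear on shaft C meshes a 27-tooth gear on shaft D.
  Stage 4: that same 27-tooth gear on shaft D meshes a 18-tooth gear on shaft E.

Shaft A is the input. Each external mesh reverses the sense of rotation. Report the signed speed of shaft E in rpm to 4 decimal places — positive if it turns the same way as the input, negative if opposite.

Stage 1 [35T→65T]: ω = 2573.0000×35/65 = 1385.4615 rpm, dir flips to −; running = −1385.4615
Stage 2 [75T→33T]: ω = 1385.4615×75/33 = 3148.7762 rpm, dir flips to +; running = +3148.7762
Stage 3 [27T→27T]: ω = 3148.7762×27/27 = 3148.7762 rpm, dir flips to −; running = −3148.7762
Stage 4 [27T→18T]: ω = 3148.7762×27/18 = 4723.1643 rpm, dir flips to +; running = +4723.1643

+4723.1643 rpm (same as input, |ω| = 4723.1643 rpm)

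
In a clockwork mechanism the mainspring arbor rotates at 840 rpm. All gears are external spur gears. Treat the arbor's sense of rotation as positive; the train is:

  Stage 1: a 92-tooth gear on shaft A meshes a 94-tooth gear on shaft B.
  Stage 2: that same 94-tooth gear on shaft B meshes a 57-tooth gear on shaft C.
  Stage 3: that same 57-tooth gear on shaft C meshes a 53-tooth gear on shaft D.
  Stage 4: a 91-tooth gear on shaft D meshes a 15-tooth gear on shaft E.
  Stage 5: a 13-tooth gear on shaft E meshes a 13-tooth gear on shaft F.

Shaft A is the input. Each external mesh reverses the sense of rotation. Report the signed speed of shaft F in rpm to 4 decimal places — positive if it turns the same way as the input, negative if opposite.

-8845.8868 rpm (opposite to input, |ω| = 8845.8868 rpm)

Stage 1 [92T→94T]: ω = 840.0000×92/94 = 822.1277 rpm, dir flips to −; running = −822.1277
Stage 2 [94T→57T]: ω = 822.1277×94/57 = 1355.7895 rpm, dir flips to +; running = +1355.7895
Stage 3 [57T→53T]: ω = 1355.7895×57/53 = 1458.1132 rpm, dir flips to −; running = −1458.1132
Stage 4 [91T→15T]: ω = 1458.1132×91/15 = 8845.8868 rpm, dir flips to +; running = +8845.8868
Stage 5 [13T→13T]: ω = 8845.8868×13/13 = 8845.8868 rpm, dir flips to −; running = −8845.8868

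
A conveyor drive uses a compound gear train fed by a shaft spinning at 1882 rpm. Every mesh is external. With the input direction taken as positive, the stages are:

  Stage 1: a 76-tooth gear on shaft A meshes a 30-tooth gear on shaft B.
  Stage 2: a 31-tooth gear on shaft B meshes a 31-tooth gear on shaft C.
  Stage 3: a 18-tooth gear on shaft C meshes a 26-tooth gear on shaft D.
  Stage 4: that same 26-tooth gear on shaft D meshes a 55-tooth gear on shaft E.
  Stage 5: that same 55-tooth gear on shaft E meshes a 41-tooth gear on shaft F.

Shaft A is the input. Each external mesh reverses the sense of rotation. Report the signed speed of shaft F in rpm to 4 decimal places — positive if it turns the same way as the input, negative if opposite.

-2093.1512 rpm (opposite to input, |ω| = 2093.1512 rpm)

Stage 1 [76T→30T]: ω = 1882.0000×76/30 = 4767.7333 rpm, dir flips to −; running = −4767.7333
Stage 2 [31T→31T]: ω = 4767.7333×31/31 = 4767.7333 rpm, dir flips to +; running = +4767.7333
Stage 3 [18T→26T]: ω = 4767.7333×18/26 = 3300.7385 rpm, dir flips to −; running = −3300.7385
Stage 4 [26T→55T]: ω = 3300.7385×26/55 = 1560.3491 rpm, dir flips to +; running = +1560.3491
Stage 5 [55T→41T]: ω = 1560.3491×55/41 = 2093.1512 rpm, dir flips to −; running = −2093.1512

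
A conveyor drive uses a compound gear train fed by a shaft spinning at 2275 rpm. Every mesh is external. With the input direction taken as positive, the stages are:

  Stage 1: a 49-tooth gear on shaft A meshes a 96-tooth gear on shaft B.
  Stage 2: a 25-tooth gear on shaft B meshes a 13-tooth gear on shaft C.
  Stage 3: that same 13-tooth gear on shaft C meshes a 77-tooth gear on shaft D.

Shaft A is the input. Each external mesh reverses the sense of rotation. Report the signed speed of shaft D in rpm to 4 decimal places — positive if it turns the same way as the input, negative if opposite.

-377.0123 rpm (opposite to input, |ω| = 377.0123 rpm)

Stage 1 [49T→96T]: ω = 2275.0000×49/96 = 1161.1979 rpm, dir flips to −; running = −1161.1979
Stage 2 [25T→13T]: ω = 1161.1979×25/13 = 2233.0729 rpm, dir flips to +; running = +2233.0729
Stage 3 [13T→77T]: ω = 2233.0729×13/77 = 377.0123 rpm, dir flips to −; running = −377.0123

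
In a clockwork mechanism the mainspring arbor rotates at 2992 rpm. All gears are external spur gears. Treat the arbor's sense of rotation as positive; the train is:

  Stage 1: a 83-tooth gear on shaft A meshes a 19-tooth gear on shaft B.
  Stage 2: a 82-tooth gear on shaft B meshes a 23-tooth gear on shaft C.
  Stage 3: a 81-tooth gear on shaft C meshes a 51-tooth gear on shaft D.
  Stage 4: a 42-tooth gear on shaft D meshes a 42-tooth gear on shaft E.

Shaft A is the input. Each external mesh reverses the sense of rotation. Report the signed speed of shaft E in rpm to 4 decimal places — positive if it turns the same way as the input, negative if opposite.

Stage 1 [83T→19T]: ω = 2992.0000×83/19 = 13070.3158 rpm, dir flips to −; running = −13070.3158
Stage 2 [82T→23T]: ω = 13070.3158×82/23 = 46598.5172 rpm, dir flips to +; running = +46598.5172
Stage 3 [81T→51T]: ω = 46598.5172×81/51 = 74009.4096 rpm, dir flips to −; running = −74009.4096
Stage 4 [42T→42T]: ω = 74009.4096×42/42 = 74009.4096 rpm, dir flips to +; running = +74009.4096

+74009.4096 rpm (same as input, |ω| = 74009.4096 rpm)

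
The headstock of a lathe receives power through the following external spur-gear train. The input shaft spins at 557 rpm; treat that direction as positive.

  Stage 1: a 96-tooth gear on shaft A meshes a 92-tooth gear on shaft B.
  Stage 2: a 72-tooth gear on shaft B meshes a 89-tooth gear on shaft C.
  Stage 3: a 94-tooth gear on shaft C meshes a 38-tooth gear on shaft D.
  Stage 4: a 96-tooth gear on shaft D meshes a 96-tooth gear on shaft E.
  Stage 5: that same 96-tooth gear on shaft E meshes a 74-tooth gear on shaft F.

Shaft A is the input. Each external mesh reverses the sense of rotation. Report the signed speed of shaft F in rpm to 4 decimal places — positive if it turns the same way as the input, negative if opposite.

-1508.9153 rpm (opposite to input, |ω| = 1508.9153 rpm)

Stage 1 [96T→92T]: ω = 557.0000×96/92 = 581.2174 rpm, dir flips to −; running = −581.2174
Stage 2 [72T→89T]: ω = 581.2174×72/89 = 470.1983 rpm, dir flips to +; running = +470.1983
Stage 3 [94T→38T]: ω = 470.1983×94/38 = 1163.1222 rpm, dir flips to −; running = −1163.1222
Stage 4 [96T→96T]: ω = 1163.1222×96/96 = 1163.1222 rpm, dir flips to +; running = +1163.1222
Stage 5 [96T→74T]: ω = 1163.1222×96/74 = 1508.9153 rpm, dir flips to −; running = −1508.9153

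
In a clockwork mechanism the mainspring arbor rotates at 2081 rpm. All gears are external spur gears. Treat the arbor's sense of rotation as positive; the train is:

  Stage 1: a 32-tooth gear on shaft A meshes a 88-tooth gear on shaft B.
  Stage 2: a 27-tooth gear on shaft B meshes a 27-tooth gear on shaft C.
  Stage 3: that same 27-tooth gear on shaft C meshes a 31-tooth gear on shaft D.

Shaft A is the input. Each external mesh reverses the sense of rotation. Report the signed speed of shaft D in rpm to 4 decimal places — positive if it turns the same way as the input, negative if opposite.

Stage 1 [32T→88T]: ω = 2081.0000×32/88 = 756.7273 rpm, dir flips to −; running = −756.7273
Stage 2 [27T→27T]: ω = 756.7273×27/27 = 756.7273 rpm, dir flips to +; running = +756.7273
Stage 3 [27T→31T]: ω = 756.7273×27/31 = 659.0850 rpm, dir flips to −; running = −659.0850

-659.0850 rpm (opposite to input, |ω| = 659.0850 rpm)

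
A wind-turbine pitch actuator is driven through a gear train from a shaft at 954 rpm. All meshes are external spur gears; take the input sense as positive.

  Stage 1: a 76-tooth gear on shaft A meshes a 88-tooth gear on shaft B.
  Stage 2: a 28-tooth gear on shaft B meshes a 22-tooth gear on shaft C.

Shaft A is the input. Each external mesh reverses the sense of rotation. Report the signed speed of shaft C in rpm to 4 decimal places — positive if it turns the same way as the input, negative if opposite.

+1048.6116 rpm (same as input, |ω| = 1048.6116 rpm)

Stage 1 [76T→88T]: ω = 954.0000×76/88 = 823.9091 rpm, dir flips to −; running = −823.9091
Stage 2 [28T→22T]: ω = 823.9091×28/22 = 1048.6116 rpm, dir flips to +; running = +1048.6116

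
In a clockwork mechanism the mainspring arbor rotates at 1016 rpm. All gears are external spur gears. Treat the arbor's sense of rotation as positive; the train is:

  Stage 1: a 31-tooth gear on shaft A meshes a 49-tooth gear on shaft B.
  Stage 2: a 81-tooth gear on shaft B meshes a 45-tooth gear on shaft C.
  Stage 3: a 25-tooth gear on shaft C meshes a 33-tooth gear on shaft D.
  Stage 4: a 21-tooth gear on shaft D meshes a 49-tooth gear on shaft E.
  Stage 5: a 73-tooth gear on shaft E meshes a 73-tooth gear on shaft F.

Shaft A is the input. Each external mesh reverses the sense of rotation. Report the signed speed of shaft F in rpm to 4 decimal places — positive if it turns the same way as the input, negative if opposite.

-375.6480 rpm (opposite to input, |ω| = 375.6480 rpm)

Stage 1 [31T→49T]: ω = 1016.0000×31/49 = 642.7755 rpm, dir flips to −; running = −642.7755
Stage 2 [81T→45T]: ω = 642.7755×81/45 = 1156.9959 rpm, dir flips to +; running = +1156.9959
Stage 3 [25T→33T]: ω = 1156.9959×25/33 = 876.5121 rpm, dir flips to −; running = −876.5121
Stage 4 [21T→49T]: ω = 876.5121×21/49 = 375.6480 rpm, dir flips to +; running = +375.6480
Stage 5 [73T→73T]: ω = 375.6480×73/73 = 375.6480 rpm, dir flips to −; running = −375.6480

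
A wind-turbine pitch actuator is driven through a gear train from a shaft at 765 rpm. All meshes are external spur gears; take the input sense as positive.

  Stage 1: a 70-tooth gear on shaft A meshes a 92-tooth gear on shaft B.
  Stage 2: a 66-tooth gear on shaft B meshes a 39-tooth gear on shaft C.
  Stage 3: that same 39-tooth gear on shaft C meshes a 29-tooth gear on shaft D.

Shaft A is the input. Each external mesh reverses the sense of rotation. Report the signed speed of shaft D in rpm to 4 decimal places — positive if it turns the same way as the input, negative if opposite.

Stage 1 [70T→92T]: ω = 765.0000×70/92 = 582.0652 rpm, dir flips to −; running = −582.0652
Stage 2 [66T→39T]: ω = 582.0652×66/39 = 985.0334 rpm, dir flips to +; running = +985.0334
Stage 3 [39T→29T]: ω = 985.0334×39/29 = 1324.7001 rpm, dir flips to −; running = −1324.7001

-1324.7001 rpm (opposite to input, |ω| = 1324.7001 rpm)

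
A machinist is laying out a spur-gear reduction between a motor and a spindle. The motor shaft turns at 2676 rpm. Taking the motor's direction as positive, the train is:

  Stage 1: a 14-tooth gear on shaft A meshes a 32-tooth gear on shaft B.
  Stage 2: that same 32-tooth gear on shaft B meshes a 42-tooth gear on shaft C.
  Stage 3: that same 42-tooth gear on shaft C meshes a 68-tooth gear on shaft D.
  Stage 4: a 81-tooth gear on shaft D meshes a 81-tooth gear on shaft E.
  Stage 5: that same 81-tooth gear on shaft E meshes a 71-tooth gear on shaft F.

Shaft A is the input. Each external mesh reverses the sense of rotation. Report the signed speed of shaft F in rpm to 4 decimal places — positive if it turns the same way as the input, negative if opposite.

-628.5385 rpm (opposite to input, |ω| = 628.5385 rpm)

Stage 1 [14T→32T]: ω = 2676.0000×14/32 = 1170.7500 rpm, dir flips to −; running = −1170.7500
Stage 2 [32T→42T]: ω = 1170.7500×32/42 = 892.0000 rpm, dir flips to +; running = +892.0000
Stage 3 [42T→68T]: ω = 892.0000×42/68 = 550.9412 rpm, dir flips to −; running = −550.9412
Stage 4 [81T→81T]: ω = 550.9412×81/81 = 550.9412 rpm, dir flips to +; running = +550.9412
Stage 5 [81T→71T]: ω = 550.9412×81/71 = 628.5385 rpm, dir flips to −; running = −628.5385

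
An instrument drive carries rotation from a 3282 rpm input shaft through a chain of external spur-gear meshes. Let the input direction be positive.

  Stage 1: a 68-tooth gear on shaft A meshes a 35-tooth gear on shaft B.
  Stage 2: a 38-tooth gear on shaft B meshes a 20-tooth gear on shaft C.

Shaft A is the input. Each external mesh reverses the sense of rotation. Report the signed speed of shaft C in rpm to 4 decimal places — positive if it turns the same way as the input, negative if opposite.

+12115.2686 rpm (same as input, |ω| = 12115.2686 rpm)

Stage 1 [68T→35T]: ω = 3282.0000×68/35 = 6376.4571 rpm, dir flips to −; running = −6376.4571
Stage 2 [38T→20T]: ω = 6376.4571×38/20 = 12115.2686 rpm, dir flips to +; running = +12115.2686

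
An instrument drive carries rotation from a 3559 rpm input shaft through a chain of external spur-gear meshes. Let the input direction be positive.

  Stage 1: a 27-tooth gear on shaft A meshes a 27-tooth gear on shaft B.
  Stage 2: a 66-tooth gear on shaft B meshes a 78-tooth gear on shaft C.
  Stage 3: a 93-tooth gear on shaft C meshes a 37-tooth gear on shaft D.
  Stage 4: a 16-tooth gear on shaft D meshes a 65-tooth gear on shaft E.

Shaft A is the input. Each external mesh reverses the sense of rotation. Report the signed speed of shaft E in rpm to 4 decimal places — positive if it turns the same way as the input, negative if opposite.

Stage 1 [27T→27T]: ω = 3559.0000×27/27 = 3559.0000 rpm, dir flips to −; running = −3559.0000
Stage 2 [66T→78T]: ω = 3559.0000×66/78 = 3011.4615 rpm, dir flips to +; running = +3011.4615
Stage 3 [93T→37T]: ω = 3011.4615×93/37 = 7569.3493 rpm, dir flips to −; running = −7569.3493
Stage 4 [16T→65T]: ω = 7569.3493×16/65 = 1863.2244 rpm, dir flips to +; running = +1863.2244

+1863.2244 rpm (same as input, |ω| = 1863.2244 rpm)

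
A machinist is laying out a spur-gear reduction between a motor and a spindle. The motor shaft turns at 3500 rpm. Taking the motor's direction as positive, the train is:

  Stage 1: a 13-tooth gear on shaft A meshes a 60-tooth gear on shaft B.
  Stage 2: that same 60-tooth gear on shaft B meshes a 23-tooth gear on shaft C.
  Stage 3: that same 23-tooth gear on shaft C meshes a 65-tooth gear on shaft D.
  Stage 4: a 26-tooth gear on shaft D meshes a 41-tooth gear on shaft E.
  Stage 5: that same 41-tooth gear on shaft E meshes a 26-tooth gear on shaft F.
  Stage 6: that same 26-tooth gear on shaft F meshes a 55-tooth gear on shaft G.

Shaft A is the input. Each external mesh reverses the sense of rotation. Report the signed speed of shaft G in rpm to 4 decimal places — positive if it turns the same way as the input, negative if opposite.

Stage 1 [13T→60T]: ω = 3500.0000×13/60 = 758.3333 rpm, dir flips to −; running = −758.3333
Stage 2 [60T→23T]: ω = 758.3333×60/23 = 1978.2609 rpm, dir flips to +; running = +1978.2609
Stage 3 [23T→65T]: ω = 1978.2609×23/65 = 700.0000 rpm, dir flips to −; running = −700.0000
Stage 4 [26T→41T]: ω = 700.0000×26/41 = 443.9024 rpm, dir flips to +; running = +443.9024
Stage 5 [41T→26T]: ω = 443.9024×41/26 = 700.0000 rpm, dir flips to −; running = −700.0000
Stage 6 [26T→55T]: ω = 700.0000×26/55 = 330.9091 rpm, dir flips to +; running = +330.9091

+330.9091 rpm (same as input, |ω| = 330.9091 rpm)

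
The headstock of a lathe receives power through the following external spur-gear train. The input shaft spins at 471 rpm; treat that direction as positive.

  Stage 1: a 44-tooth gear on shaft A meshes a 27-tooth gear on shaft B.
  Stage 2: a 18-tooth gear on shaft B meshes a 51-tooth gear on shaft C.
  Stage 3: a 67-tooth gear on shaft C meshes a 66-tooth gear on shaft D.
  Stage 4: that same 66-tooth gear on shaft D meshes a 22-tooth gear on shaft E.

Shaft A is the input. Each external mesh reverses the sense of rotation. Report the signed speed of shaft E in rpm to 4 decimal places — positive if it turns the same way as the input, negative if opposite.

Stage 1 [44T→27T]: ω = 471.0000×44/27 = 767.5556 rpm, dir flips to −; running = −767.5556
Stage 2 [18T→51T]: ω = 767.5556×18/51 = 270.9020 rpm, dir flips to +; running = +270.9020
Stage 3 [67T→66T]: ω = 270.9020×67/66 = 275.0065 rpm, dir flips to −; running = −275.0065
Stage 4 [66T→22T]: ω = 275.0065×66/22 = 825.0196 rpm, dir flips to +; running = +825.0196

+825.0196 rpm (same as input, |ω| = 825.0196 rpm)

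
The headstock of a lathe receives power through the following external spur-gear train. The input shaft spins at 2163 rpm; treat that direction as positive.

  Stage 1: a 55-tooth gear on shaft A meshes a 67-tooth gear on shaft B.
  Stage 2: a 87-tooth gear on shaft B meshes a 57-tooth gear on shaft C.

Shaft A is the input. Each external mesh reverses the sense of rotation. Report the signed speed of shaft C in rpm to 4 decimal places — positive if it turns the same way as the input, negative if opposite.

Stage 1 [55T→67T]: ω = 2163.0000×55/67 = 1775.5970 rpm, dir flips to −; running = −1775.5970
Stage 2 [87T→57T]: ω = 1775.5970×87/57 = 2710.1218 rpm, dir flips to +; running = +2710.1218

+2710.1218 rpm (same as input, |ω| = 2710.1218 rpm)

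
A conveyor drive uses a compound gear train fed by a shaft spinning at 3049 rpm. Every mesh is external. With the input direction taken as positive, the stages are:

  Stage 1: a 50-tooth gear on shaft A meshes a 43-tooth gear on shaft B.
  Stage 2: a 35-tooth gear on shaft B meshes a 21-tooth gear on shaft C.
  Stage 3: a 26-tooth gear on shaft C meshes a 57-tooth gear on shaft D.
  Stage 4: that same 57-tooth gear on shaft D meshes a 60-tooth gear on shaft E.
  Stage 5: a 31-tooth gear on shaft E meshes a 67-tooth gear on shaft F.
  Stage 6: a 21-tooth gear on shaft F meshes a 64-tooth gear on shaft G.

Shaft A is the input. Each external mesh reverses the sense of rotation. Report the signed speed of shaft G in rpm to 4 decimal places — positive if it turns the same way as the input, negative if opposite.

+388.7371 rpm (same as input, |ω| = 388.7371 rpm)

Stage 1 [50T→43T]: ω = 3049.0000×50/43 = 3545.3488 rpm, dir flips to −; running = −3545.3488
Stage 2 [35T→21T]: ω = 3545.3488×35/21 = 5908.9147 rpm, dir flips to +; running = +5908.9147
Stage 3 [26T→57T]: ω = 5908.9147×26/57 = 2695.2944 rpm, dir flips to −; running = −2695.2944
Stage 4 [57T→60T]: ω = 2695.2944×57/60 = 2560.5297 rpm, dir flips to +; running = +2560.5297
Stage 5 [31T→67T]: ω = 2560.5297×31/67 = 1184.7227 rpm, dir flips to −; running = −1184.7227
Stage 6 [21T→64T]: ω = 1184.7227×21/64 = 388.7371 rpm, dir flips to +; running = +388.7371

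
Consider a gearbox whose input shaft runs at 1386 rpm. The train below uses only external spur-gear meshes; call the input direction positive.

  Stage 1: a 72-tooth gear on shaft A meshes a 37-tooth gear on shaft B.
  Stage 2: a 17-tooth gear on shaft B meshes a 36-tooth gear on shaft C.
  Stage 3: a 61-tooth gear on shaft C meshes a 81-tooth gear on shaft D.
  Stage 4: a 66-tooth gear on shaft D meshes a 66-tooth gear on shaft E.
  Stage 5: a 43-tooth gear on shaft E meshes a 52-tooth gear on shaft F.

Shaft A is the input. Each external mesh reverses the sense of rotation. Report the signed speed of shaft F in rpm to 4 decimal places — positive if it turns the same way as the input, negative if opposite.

Stage 1 [72T→37T]: ω = 1386.0000×72/37 = 2697.0811 rpm, dir flips to −; running = −2697.0811
Stage 2 [17T→36T]: ω = 2697.0811×17/36 = 1273.6216 rpm, dir flips to +; running = +1273.6216
Stage 3 [61T→81T]: ω = 1273.6216×61/81 = 959.1471 rpm, dir flips to −; running = −959.1471
Stage 4 [66T→66T]: ω = 959.1471×66/66 = 959.1471 rpm, dir flips to +; running = +959.1471
Stage 5 [43T→52T]: ω = 959.1471×43/52 = 793.1409 rpm, dir flips to −; running = −793.1409

-793.1409 rpm (opposite to input, |ω| = 793.1409 rpm)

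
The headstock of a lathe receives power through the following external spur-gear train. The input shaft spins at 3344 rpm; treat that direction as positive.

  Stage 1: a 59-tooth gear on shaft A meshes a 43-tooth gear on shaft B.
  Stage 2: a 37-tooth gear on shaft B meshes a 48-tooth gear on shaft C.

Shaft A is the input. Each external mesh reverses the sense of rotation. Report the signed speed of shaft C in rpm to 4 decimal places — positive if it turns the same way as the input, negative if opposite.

+3536.7984 rpm (same as input, |ω| = 3536.7984 rpm)

Stage 1 [59T→43T]: ω = 3344.0000×59/43 = 4588.2791 rpm, dir flips to −; running = −4588.2791
Stage 2 [37T→48T]: ω = 4588.2791×37/48 = 3536.7984 rpm, dir flips to +; running = +3536.7984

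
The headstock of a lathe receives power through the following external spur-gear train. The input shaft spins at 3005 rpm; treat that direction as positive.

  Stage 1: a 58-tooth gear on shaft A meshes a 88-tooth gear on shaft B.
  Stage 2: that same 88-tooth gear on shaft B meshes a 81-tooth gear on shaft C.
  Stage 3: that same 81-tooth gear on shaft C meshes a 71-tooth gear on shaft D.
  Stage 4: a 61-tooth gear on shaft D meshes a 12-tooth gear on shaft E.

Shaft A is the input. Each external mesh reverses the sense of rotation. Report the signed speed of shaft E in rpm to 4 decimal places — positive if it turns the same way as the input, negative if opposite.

Stage 1 [58T→88T]: ω = 3005.0000×58/88 = 1980.5682 rpm, dir flips to −; running = −1980.5682
Stage 2 [88T→81T]: ω = 1980.5682×88/81 = 2151.7284 rpm, dir flips to +; running = +2151.7284
Stage 3 [81T→71T]: ω = 2151.7284×81/71 = 2454.7887 rpm, dir flips to −; running = −2454.7887
Stage 4 [61T→12T]: ω = 2454.7887×61/12 = 12478.5094 rpm, dir flips to +; running = +12478.5094

+12478.5094 rpm (same as input, |ω| = 12478.5094 rpm)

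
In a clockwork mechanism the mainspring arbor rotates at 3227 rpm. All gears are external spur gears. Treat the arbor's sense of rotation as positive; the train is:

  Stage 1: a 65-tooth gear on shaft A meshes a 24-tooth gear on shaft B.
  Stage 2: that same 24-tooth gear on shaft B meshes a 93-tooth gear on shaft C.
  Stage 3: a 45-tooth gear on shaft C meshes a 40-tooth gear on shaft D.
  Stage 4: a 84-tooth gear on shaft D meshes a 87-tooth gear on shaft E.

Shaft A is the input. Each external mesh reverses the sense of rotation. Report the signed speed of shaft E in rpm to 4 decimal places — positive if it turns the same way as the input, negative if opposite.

+2449.8637 rpm (same as input, |ω| = 2449.8637 rpm)

Stage 1 [65T→24T]: ω = 3227.0000×65/24 = 8739.7917 rpm, dir flips to −; running = −8739.7917
Stage 2 [24T→93T]: ω = 8739.7917×24/93 = 2255.4301 rpm, dir flips to +; running = +2255.4301
Stage 3 [45T→40T]: ω = 2255.4301×45/40 = 2537.3589 rpm, dir flips to −; running = −2537.3589
Stage 4 [84T→87T]: ω = 2537.3589×84/87 = 2449.8637 rpm, dir flips to +; running = +2449.8637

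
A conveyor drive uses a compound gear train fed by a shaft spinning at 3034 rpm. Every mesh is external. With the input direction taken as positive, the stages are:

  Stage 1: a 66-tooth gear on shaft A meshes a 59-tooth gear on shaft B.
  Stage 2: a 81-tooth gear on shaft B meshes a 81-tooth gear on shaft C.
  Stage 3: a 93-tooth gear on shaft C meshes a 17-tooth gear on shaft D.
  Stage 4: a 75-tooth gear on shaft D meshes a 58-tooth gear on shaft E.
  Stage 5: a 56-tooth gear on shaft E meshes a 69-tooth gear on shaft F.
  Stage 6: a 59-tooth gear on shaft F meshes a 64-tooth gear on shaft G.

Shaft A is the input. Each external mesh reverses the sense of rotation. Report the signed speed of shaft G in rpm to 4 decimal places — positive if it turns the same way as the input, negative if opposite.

Stage 1 [66T→59T]: ω = 3034.0000×66/59 = 3393.9661 rpm, dir flips to −; running = −3393.9661
Stage 2 [81T→81T]: ω = 3393.9661×81/81 = 3393.9661 rpm, dir flips to +; running = +3393.9661
Stage 3 [93T→17T]: ω = 3393.9661×93/17 = 18566.9910 rpm, dir flips to −; running = −18566.9910
Stage 4 [75T→58T]: ω = 18566.9910×75/58 = 24009.0401 rpm, dir flips to +; running = +24009.0401
Stage 5 [56T→69T]: ω = 24009.0401×56/69 = 19485.5978 rpm, dir flips to −; running = −19485.5978
Stage 6 [59T→64T]: ω = 19485.5978×59/64 = 17963.2855 rpm, dir flips to +; running = +17963.2855

+17963.2855 rpm (same as input, |ω| = 17963.2855 rpm)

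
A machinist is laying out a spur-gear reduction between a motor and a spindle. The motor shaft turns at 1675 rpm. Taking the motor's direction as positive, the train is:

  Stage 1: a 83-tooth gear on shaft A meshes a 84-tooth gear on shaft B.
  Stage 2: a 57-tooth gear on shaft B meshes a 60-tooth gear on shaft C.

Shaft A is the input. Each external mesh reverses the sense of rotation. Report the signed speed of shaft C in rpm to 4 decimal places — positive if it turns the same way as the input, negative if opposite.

Stage 1 [83T→84T]: ω = 1675.0000×83/84 = 1655.0595 rpm, dir flips to −; running = −1655.0595
Stage 2 [57T→60T]: ω = 1655.0595×57/60 = 1572.3065 rpm, dir flips to +; running = +1572.3065

+1572.3065 rpm (same as input, |ω| = 1572.3065 rpm)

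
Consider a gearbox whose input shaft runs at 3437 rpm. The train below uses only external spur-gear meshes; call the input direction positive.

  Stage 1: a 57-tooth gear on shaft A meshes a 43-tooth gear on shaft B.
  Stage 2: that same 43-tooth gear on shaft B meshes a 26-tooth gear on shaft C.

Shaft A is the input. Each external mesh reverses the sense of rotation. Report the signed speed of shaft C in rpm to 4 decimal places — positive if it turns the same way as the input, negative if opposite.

Stage 1 [57T→43T]: ω = 3437.0000×57/43 = 4556.0233 rpm, dir flips to −; running = −4556.0233
Stage 2 [43T→26T]: ω = 4556.0233×43/26 = 7534.9615 rpm, dir flips to +; running = +7534.9615

+7534.9615 rpm (same as input, |ω| = 7534.9615 rpm)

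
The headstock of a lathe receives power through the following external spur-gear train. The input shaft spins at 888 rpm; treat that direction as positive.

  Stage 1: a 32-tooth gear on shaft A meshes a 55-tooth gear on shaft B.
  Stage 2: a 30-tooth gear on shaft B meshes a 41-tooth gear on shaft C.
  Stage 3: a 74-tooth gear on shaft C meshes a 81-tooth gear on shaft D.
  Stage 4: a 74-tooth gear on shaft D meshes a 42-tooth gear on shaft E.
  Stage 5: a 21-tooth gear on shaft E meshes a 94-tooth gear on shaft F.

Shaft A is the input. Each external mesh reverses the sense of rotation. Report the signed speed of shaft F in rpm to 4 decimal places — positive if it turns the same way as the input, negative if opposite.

Stage 1 [32T→55T]: ω = 888.0000×32/55 = 516.6545 rpm, dir flips to −; running = −516.6545
Stage 2 [30T→41T]: ω = 516.6545×30/41 = 378.0399 rpm, dir flips to +; running = +378.0399
Stage 3 [74T→81T]: ω = 378.0399×74/81 = 345.3698 rpm, dir flips to −; running = −345.3698
Stage 4 [74T→42T]: ω = 345.3698×74/42 = 608.5087 rpm, dir flips to +; running = +608.5087
Stage 5 [21T→94T]: ω = 608.5087×21/94 = 135.9434 rpm, dir flips to −; running = −135.9434

-135.9434 rpm (opposite to input, |ω| = 135.9434 rpm)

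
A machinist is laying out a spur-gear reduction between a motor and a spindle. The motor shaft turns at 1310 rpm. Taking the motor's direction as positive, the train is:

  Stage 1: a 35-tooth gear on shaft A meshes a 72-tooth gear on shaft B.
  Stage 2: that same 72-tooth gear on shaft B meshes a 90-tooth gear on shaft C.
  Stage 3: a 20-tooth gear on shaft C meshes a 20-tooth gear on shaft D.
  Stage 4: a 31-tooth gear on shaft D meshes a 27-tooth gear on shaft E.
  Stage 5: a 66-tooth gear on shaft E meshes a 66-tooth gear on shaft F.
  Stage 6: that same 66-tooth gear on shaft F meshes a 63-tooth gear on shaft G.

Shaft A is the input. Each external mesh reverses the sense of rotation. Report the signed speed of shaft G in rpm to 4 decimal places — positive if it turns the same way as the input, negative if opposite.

Stage 1 [35T→72T]: ω = 1310.0000×35/72 = 636.8056 rpm, dir flips to −; running = −636.8056
Stage 2 [72T→90T]: ω = 636.8056×72/90 = 509.4444 rpm, dir flips to +; running = +509.4444
Stage 3 [20T→20T]: ω = 509.4444×20/20 = 509.4444 rpm, dir flips to −; running = −509.4444
Stage 4 [31T→27T]: ω = 509.4444×31/27 = 584.9177 rpm, dir flips to +; running = +584.9177
Stage 5 [66T→66T]: ω = 584.9177×66/66 = 584.9177 rpm, dir flips to −; running = −584.9177
Stage 6 [66T→63T]: ω = 584.9177×66/63 = 612.7709 rpm, dir flips to +; running = +612.7709

+612.7709 rpm (same as input, |ω| = 612.7709 rpm)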